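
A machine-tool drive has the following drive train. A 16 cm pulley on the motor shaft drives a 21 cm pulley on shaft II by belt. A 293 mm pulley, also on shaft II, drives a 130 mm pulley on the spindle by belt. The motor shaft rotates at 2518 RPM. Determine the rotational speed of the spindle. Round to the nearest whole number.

Belt: ratio = 21/16 = 1.3125, so shaft II turns at 2518 / 1.3125 = 1918.5 RPM.
Belt: ratio = 130/293 = 0.44369, so the spindle turns at 1918.5 / 0.44369 = 4324 RPM.

4324 RPM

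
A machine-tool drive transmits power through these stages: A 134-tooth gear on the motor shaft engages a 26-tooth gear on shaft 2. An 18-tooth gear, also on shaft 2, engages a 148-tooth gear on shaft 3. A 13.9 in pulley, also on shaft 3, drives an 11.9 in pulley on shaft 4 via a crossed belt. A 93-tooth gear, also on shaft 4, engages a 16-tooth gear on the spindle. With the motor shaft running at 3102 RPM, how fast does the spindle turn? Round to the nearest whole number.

13201 RPM

Gear mesh: ratio = 26/134 = 0.19403, so shaft 2 turns at 3102 / 0.19403 = 15987 RPM.
Gear mesh: ratio = 148/18 = 8.2222, so shaft 3 turns at 15987 / 8.2222 = 1944.4 RPM.
Belt: ratio = 11.9/13.9 = 0.85612, so shaft 4 turns at 1944.4 / 0.85612 = 2271.2 RPM.
Gear mesh: ratio = 16/93 = 0.17204, so the spindle turns at 2271.2 / 0.17204 = 13201 RPM.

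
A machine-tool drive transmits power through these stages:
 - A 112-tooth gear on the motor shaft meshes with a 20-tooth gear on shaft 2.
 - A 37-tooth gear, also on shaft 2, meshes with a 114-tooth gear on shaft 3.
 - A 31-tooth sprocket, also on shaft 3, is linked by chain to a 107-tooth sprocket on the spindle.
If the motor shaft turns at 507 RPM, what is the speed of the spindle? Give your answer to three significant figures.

267 RPM

gear mesh 20/112 = 0.17857 → 507/0.17857 = 2839.2 RPM
gear mesh 114/37 = 3.0811 → 2839.2/3.0811 = 921.49 RPM
chain 107/31 = 3.4516 → 921.49/3.4516 = 266.98 RPM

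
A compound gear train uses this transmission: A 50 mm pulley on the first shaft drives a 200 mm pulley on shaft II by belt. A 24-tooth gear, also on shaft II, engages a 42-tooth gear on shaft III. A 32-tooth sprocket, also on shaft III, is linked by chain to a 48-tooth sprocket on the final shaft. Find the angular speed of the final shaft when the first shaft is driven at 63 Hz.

6 Hz

the first shaft → shaft II (belt, 200/50): 63 ÷ 4 = 15.75 Hz
shaft II → shaft III (gear mesh, 42/24): 15.75 ÷ 1.75 = 9 Hz
shaft III → the final shaft (chain, 48/32): 9 ÷ 1.5 = 6 Hz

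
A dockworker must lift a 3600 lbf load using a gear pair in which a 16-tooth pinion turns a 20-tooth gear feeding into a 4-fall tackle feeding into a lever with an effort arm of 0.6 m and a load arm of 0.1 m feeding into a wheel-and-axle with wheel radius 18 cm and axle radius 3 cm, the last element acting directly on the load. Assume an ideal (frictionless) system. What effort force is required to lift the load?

Gear pair MA = 20/16 = 1.25.
Block-and-tackle MA = number of supporting rope parts = 4.
Lever MA = effort arm / load arm = 0.6/0.1 = 6.
Wheel-and-axle MA = R/r = 18/3 = 6.
Combined ideal MA = 1.25 × 4 × 6 × 6 = 180.
Effort = load / MA = 3600 / 180 = 20 lbf.

20 lbf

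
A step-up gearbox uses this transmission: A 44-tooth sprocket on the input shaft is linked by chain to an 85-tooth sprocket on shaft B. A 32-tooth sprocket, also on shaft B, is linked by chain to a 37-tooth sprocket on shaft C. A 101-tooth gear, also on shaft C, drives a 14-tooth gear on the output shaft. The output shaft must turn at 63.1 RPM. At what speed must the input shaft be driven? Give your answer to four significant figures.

19.54 RPM

Overall ratio R = 1.9318 × 1.1562 × 0.13861 = 0.30962.
Required input speed = output speed × R = 63.1 × 0.30962 = 19.537 RPM.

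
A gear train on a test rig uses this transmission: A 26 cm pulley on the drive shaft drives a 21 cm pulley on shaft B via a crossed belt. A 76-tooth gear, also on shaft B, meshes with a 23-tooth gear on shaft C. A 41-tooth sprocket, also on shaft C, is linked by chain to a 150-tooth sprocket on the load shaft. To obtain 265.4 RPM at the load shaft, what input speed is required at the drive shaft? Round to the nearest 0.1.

Overall ratio R = 0.80769 × 0.30263 × 3.6585 = 0.89427.
Required input speed = output speed × R = 265.4 × 0.89427 = 237.34 RPM.

237.3 RPM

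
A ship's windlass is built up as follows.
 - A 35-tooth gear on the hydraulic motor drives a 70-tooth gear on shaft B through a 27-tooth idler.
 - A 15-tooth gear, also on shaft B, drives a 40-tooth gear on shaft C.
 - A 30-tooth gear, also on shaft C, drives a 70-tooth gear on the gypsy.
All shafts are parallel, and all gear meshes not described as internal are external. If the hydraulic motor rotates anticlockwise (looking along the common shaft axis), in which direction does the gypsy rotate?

anticlockwise

the hydraulic motor → shaft B: driver → idler → driven is 2 external meshes, 2 reversals → CCW.
shaft B → shaft C: external mesh, 1 reversal → CW.
shaft C → the gypsy: external mesh, 1 reversal → CCW.
4 reversals in total — an even number — so the gypsy turns the same way as the hydraulic motor.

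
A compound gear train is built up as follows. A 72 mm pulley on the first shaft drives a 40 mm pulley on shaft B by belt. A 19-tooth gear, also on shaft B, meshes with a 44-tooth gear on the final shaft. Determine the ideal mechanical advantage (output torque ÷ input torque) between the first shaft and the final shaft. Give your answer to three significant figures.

1.29

Each stage contributes driven/driver: belt 40/72 = 0.55556, gear mesh 44/19 = 2.3158.
Overall: 0.55556 × 2.3158 = 1.2865.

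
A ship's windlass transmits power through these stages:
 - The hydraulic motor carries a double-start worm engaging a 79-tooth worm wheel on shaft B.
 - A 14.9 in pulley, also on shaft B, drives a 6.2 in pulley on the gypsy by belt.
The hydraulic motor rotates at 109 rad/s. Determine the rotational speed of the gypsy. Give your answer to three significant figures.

Worm: ratio = 79/2 = 39.5, so shaft B turns at 109 / 39.5 = 2.7595 rad/s.
Belt: ratio = 6.2/14.9 = 0.41611, so the gypsy turns at 2.7595 / 0.41611 = 6.6317 rad/s.

6.63 rad/s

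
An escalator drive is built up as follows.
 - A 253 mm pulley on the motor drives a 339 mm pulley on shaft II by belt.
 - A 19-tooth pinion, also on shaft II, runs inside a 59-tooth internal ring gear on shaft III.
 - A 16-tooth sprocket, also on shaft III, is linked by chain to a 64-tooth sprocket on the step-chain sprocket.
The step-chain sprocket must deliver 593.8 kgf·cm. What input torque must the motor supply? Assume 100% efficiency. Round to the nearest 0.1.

Overall ratio R = 1.3399 × 3.1053 × 4 = 16.643.
Input torque = output torque / R = 593.8 / 16.643 = 35.678 kgf·cm.

35.7 kgf·cm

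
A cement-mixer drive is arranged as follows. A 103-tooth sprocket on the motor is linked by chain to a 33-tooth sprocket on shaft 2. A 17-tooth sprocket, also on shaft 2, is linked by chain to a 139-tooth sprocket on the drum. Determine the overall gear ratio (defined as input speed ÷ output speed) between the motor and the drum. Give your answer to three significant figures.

Each stage contributes driven/driver: chain 33/103 = 0.32039, chain 139/17 = 8.1765.
Overall: 0.32039 × 8.1765 = 2.6196.

2.62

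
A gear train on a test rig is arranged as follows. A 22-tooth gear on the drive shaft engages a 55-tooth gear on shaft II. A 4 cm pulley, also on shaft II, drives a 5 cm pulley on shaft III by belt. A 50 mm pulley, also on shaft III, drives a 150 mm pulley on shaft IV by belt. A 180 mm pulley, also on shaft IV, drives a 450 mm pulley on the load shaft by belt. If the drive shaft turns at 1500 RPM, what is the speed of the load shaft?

64 RPM

Gear mesh: ratio = 55/22 = 2.5, so shaft II turns at 1500 / 2.5 = 600 RPM.
Belt: ratio = 5/4 = 1.25, so shaft III turns at 600 / 1.25 = 480 RPM.
Belt: ratio = 150/50 = 3, so shaft IV turns at 480 / 3 = 160 RPM.
Belt: ratio = 450/180 = 2.5, so the load shaft turns at 160 / 2.5 = 64 RPM.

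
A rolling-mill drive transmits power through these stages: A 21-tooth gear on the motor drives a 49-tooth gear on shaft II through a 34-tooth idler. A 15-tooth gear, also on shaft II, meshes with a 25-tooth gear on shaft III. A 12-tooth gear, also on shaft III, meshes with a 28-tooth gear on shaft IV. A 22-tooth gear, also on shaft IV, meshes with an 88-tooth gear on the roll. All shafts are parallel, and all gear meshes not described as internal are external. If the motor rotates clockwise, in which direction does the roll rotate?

anticlockwise

the motor → shaft II: driver → idler → driven is 2 external meshes, 2 reversals → CW.
shaft II → shaft III: external mesh, 1 reversal → CCW.
shaft III → shaft IV: external mesh, 1 reversal → CW.
shaft IV → the roll: external mesh, 1 reversal → CCW.
5 reversals in total — an odd number — so the roll turns opposite to the motor.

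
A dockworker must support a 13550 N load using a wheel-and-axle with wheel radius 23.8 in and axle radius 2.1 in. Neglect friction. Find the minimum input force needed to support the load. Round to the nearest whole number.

1196 N

Wheel-and-axle MA = R/r = 23.8/2.1 = 11.333.
Effort = load / MA = 13550 / 11.333 = 1195.6 N.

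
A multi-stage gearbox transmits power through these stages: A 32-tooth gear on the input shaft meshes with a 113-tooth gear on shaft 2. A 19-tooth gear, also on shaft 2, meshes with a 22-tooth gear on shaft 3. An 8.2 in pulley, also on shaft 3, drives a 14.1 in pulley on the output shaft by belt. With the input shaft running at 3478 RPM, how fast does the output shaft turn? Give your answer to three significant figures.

Gear mesh: ratio = 113/32 = 3.5312, so shaft 2 turns at 3478 / 3.5312 = 984.92 RPM.
Gear mesh: ratio = 22/19 = 1.1579, so shaft 3 turns at 984.92 / 1.1579 = 850.61 RPM.
Belt: ratio = 14.1/8.2 = 1.7195, so the output shaft turns at 850.61 / 1.7195 = 494.68 RPM.

495 RPM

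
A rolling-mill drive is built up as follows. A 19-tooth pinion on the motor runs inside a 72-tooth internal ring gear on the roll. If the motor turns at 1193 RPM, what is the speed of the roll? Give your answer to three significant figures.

internal gear 72/19 = 3.7895 → 1193/3.7895 = 314.82 RPM

315 RPM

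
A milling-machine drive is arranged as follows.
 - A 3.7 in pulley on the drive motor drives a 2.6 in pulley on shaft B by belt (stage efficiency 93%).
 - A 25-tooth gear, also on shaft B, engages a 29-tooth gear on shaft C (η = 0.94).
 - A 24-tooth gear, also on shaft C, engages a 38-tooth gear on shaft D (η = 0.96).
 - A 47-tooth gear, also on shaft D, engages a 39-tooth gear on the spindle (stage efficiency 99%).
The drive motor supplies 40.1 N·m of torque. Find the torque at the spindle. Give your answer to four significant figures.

belt 2.6/3.7 = 0.7027 → τ = 40.1·0.7027·0.93 = 26.206 N·m
gear mesh 29/25 = 1.16 → τ = 26.206·1.16·0.94 = 28.575 N·m
gear mesh 38/24 = 1.5833 → τ = 28.575·1.5833·0.96 = 43.434 N·m
gear mesh 39/47 = 0.82979 → τ = 43.434·0.82979·0.99 = 35.68 N·m

35.68 N·m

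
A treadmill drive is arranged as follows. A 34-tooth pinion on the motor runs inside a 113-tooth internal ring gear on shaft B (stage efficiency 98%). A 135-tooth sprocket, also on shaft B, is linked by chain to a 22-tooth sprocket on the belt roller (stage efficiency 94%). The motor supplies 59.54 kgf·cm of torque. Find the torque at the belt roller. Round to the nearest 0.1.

29.7 kgf·cm

internal gear 113/34 = 3.3235 → τ = 59.54·3.3235·0.98 = 193.93 kgf·cm
chain 22/135 = 0.16296 → τ = 193.93·0.16296·0.94 = 29.706 kgf·cm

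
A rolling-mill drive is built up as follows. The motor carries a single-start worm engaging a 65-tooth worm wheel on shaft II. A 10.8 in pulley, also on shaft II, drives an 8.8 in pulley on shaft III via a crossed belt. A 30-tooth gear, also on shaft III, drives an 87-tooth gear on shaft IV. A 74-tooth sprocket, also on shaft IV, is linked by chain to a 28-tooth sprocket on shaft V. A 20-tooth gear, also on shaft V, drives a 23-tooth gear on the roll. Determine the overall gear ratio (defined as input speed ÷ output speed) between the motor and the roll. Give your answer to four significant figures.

Each stage contributes driven/driver: worm 65/1 = 65, belt 8.8/10.8 = 0.81481, gear mesh 87/30 = 2.9, chain 28/74 = 0.37838, gear mesh 23/20 = 1.15.
Overall: 65 × 0.81481 × 2.9 × 0.37838 × 1.15 = 66.834.

66.83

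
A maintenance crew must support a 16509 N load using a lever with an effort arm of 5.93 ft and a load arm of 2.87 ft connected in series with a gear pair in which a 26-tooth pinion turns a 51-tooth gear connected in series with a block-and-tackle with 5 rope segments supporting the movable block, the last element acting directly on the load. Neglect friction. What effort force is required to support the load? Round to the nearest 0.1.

Lever MA = effort arm / load arm = 5.93/2.87 = 2.0662.
Gear pair MA = 51/26 = 1.9615.
Block-and-tackle MA = number of supporting rope parts = 5.
Combined ideal MA = 2.0662 × 1.9615 × 5 = 20.265.
Effort = load / MA = 16509 / 20.265 = 814.67 N.

814.7 N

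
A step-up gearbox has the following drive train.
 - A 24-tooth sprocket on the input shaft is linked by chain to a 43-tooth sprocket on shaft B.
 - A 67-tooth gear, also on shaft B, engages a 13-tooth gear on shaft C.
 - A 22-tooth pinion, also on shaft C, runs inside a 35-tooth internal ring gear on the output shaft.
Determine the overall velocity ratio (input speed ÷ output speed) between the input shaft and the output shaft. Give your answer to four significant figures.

0.5531

Each stage contributes driven/driver: chain 43/24 = 1.7917, gear mesh 13/67 = 0.19403, internal gear 35/22 = 1.5909.
Overall: 1.7917 × 0.19403 × 1.5909 = 0.55306.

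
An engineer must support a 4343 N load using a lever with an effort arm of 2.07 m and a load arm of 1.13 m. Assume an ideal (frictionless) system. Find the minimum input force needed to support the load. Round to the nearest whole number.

2371 N

Lever MA = effort arm / load arm = 2.07/1.13 = 1.8319.
Effort = load / MA = 4343 / 1.8319 = 2370.8 N.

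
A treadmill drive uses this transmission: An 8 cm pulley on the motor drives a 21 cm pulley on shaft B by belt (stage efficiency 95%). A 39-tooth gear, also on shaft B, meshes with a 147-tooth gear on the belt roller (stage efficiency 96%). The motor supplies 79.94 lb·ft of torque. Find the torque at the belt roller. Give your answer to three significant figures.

721 lb·ft

belt 21/8 = 2.625 → τ = 79.94·2.625·0.95 = 199.35 lb·ft
gear mesh 147/39 = 3.7692 → τ = 199.35·3.7692·0.96 = 721.34 lb·ft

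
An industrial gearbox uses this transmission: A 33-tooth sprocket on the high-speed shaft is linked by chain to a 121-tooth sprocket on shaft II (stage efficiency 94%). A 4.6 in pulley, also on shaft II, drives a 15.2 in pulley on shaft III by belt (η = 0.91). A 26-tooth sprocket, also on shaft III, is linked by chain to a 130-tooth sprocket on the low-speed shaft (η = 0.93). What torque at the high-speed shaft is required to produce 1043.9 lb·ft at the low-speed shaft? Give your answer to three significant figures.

21.7 lb·ft

Overall ratio R = 3.6667 × 3.3043 × 5 = 60.58; overall efficiency η = 0.94 × 0.91 × 0.93 = 0.7955.
Input torque = output torque / (R × η) = 1043.9 / (60.58 × 0.7955) = 21.661 lb·ft.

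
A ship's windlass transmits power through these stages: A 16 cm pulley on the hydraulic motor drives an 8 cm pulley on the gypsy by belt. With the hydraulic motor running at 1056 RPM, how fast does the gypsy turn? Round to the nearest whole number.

the hydraulic motor → the gypsy (belt, 8/16): 1056 ÷ 0.5 = 2112 RPM

2112 RPM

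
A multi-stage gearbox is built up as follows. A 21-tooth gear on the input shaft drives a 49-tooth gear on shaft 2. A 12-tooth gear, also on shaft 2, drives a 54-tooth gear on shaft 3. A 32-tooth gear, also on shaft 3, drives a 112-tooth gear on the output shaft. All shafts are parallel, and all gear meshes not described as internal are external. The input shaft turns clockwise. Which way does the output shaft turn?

the input shaft → shaft 2: external mesh, 1 reversal → CCW.
shaft 2 → shaft 3: external mesh, 1 reversal → CW.
shaft 3 → the output shaft: external mesh, 1 reversal → CCW.
3 reversals in total — an odd number — so the output shaft turns opposite to the input shaft.

anticlockwise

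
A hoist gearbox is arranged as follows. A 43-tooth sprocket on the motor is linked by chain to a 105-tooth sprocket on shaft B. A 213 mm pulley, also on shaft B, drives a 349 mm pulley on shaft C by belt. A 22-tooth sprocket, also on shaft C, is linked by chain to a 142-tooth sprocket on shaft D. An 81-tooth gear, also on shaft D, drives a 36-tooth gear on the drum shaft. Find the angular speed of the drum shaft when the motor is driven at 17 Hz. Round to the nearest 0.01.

1.48 Hz

the motor → shaft B (chain, 105/43): 17 ÷ 2.4419 = 6.9619 Hz
shaft B → shaft C (belt, 349/213): 6.9619 ÷ 1.6385 = 4.249 Hz
shaft C → shaft D (chain, 142/22): 4.249 ÷ 6.4545 = 0.65829 Hz
shaft D → the drum shaft (gear mesh, 36/81): 0.65829 ÷ 0.44444 = 1.4812 Hz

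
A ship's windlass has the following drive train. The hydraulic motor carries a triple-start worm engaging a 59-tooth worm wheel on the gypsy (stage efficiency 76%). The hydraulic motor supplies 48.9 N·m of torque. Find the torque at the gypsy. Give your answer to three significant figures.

After the worm (59/3): 48.9 × 19.667 × 0.76 = 730.89 N·m

731 N·m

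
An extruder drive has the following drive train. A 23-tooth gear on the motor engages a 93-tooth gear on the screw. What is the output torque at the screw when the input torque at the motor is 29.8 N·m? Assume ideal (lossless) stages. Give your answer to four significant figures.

120.5 N·m

gear mesh 93/23 = 4.0435 → τ = 29.8·4.0435 = 120.5 N·m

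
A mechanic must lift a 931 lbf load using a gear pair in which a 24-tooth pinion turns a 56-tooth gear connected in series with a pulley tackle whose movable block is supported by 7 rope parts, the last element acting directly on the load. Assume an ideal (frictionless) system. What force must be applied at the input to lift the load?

57 lbf

Gear pair MA = 56/24 = 2.3333.
Block-and-tackle MA = number of supporting rope parts = 7.
Combined ideal MA = 2.3333 × 7 = 16.333.
Effort = load / MA = 931 / 16.333 = 57 lbf.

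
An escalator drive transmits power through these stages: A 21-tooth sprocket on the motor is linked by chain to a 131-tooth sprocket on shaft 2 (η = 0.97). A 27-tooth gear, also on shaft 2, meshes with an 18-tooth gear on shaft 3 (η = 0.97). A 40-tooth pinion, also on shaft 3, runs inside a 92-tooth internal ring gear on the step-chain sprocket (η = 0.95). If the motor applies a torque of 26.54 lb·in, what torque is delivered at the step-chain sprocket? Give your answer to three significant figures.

227 lb·in

Chain: ratio = 131/21 = 6.2381; torque at shaft 2 = 26.54 × 6.2381 × 0.97 = 160.59 lb·in.
Gear mesh: ratio = 18/27 = 0.66667; torque at shaft 3 = 160.59 × 0.66667 × 0.97 = 103.85 lb·in.
Internal gear: ratio = 92/40 = 2.3; torque at the step-chain sprocket = 103.85 × 2.3 × 0.95 = 226.91 lb·in.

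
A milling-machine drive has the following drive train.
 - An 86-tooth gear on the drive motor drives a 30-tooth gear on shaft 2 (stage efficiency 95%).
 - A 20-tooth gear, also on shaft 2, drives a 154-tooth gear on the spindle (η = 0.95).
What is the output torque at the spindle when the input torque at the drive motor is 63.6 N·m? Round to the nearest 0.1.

gear mesh 30/86 = 0.34884 → τ = 63.6·0.34884·0.95 = 21.077 N·m
gear mesh 154/20 = 7.7 → τ = 21.077·7.7·0.95 = 154.18 N·m

154.2 N·m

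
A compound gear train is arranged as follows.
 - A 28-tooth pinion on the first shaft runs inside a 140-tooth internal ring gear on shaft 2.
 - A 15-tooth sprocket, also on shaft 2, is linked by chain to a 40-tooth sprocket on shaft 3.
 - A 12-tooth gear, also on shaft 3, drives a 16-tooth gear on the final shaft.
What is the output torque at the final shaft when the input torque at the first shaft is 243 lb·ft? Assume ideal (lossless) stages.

Internal gear: ratio = 140/28 = 5; torque at shaft 2 = 243 × 5 = 1215 lb·ft.
Chain: ratio = 40/15 = 2.6667; torque at shaft 3 = 1215 × 2.6667 = 3240 lb·ft.
Gear mesh: ratio = 16/12 = 1.3333; torque at the final shaft = 3240 × 1.3333 = 4320 lb·ft.

4320 lb·ft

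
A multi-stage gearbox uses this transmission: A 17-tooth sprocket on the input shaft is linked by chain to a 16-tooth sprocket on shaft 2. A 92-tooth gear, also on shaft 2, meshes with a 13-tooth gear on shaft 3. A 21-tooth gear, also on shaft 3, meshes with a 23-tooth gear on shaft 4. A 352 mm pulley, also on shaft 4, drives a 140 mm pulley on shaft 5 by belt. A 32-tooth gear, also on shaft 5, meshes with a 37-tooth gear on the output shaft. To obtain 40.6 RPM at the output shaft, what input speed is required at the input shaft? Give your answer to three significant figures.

2.72 RPM

Overall ratio R = 0.94118 × 0.1413 × 1.0952 × 0.39773 × 1.1562 = 0.066984.
Required input speed = output speed × R = 40.6 × 0.066984 = 2.7196 RPM.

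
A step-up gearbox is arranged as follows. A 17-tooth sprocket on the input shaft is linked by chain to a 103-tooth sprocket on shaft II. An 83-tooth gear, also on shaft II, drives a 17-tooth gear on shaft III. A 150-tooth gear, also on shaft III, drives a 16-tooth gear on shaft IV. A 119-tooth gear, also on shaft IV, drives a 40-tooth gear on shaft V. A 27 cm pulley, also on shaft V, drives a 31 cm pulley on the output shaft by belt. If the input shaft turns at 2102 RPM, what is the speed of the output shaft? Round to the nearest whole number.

41147 RPM

chain 103/17 = 6.0588 → 2102/6.0588 = 346.93 RPM
gear mesh 17/83 = 0.20482 → 346.93/0.20482 = 1693.8 RPM
gear mesh 16/150 = 0.10667 → 1693.8/0.10667 = 15880 RPM
gear mesh 40/119 = 0.33613 → 15880/0.33613 = 47242 RPM
belt 31/27 = 1.1481 → 47242/1.1481 = 41147 RPM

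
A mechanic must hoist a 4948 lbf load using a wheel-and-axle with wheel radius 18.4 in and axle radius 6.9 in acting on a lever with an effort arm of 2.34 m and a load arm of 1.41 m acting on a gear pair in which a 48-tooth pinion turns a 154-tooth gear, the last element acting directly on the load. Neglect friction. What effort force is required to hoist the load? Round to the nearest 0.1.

Wheel-and-axle MA = R/r = 18.4/6.9 = 2.6667.
Lever MA = effort arm / load arm = 2.34/1.41 = 1.6596.
Gear pair MA = 154/48 = 3.2083.
Combined ideal MA = 2.6667 × 1.6596 × 3.2083 = 14.199.
Effort = load / MA = 4948 / 14.199 = 348.49 lbf.

348.5 lbf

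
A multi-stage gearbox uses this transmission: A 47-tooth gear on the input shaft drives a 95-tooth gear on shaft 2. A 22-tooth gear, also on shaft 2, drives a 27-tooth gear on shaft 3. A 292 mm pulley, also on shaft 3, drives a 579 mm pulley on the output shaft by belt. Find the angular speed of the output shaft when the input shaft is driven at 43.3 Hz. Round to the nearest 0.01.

8.80 Hz

gear mesh 95/47 = 2.0213 → 43.3/2.0213 = 21.422 Hz
gear mesh 27/22 = 1.2273 → 21.422/1.2273 = 17.455 Hz
belt 579/292 = 1.9829 → 17.455/1.9829 = 8.8029 Hz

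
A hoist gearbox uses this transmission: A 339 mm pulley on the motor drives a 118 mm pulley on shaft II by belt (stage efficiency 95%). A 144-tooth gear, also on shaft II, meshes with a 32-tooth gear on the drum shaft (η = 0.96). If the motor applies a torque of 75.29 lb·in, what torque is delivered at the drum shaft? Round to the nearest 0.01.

5.31 lb·in

Belt: ratio = 118/339 = 0.34808; torque at shaft II = 75.29 × 0.34808 × 0.95 = 24.897 lb·in.
Gear mesh: ratio = 32/144 = 0.22222; torque at the drum shaft = 24.897 × 0.22222 × 0.96 = 5.3113 lb·in.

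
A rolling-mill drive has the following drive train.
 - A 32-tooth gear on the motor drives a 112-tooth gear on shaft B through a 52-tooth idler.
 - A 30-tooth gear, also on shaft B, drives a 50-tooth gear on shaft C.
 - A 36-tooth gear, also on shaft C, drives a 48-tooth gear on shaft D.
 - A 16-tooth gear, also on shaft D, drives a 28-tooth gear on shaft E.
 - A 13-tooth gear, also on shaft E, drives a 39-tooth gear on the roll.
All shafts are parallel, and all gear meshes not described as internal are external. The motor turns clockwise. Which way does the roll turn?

the motor → shaft B: driver → idler → driven is 2 external meshes, 2 reversals → CW.
shaft B → shaft C: external mesh, 1 reversal → CCW.
shaft C → shaft D: external mesh, 1 reversal → CW.
shaft D → shaft E: external mesh, 1 reversal → CCW.
shaft E → the roll: external mesh, 1 reversal → CW.
6 reversals in total — an even number — so the roll turns the same way as the motor.

clockwise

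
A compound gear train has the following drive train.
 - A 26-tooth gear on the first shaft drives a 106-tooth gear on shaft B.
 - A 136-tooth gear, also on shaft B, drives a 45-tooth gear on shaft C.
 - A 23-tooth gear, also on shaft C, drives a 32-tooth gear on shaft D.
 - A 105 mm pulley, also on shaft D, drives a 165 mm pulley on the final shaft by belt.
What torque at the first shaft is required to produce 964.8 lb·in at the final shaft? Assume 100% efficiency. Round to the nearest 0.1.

327.1 lb·in

Overall ratio R = 4.0769 × 0.33088 × 1.3913 × 1.5714 = 2.9493.
Input torque = output torque / R = 964.8 / 2.9493 = 327.13 lb·in.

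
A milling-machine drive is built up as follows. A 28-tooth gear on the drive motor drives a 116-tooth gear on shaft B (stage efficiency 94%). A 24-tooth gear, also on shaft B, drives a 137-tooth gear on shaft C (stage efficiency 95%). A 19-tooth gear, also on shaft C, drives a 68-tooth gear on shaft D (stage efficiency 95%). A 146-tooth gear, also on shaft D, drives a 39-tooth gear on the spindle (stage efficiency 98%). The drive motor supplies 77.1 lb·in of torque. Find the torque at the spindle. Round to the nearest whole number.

1449 lb·in

Gear mesh: ratio = 116/28 = 4.1429; torque at shaft B = 77.1 × 4.1429 × 0.94 = 300.25 lb·in.
Gear mesh: ratio = 137/24 = 5.7083; torque at shaft C = 300.25 × 5.7083 × 0.95 = 1628.2 lb·in.
Gear mesh: ratio = 68/19 = 3.5789; torque at shaft D = 1628.2 × 3.5789 × 0.95 = 5536 lb·in.
Gear mesh: ratio = 39/146 = 0.26712; torque at the spindle = 5536 × 0.26712 × 0.98 = 1449.2 lb·in.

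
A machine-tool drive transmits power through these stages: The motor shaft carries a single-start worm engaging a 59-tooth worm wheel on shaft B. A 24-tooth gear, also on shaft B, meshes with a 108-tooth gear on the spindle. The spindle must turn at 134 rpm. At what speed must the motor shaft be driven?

Overall ratio R = 59 × 4.5 = 265.5.
Required input speed = output speed × R = 134 × 265.5 = 35577 rpm.

35577 rpm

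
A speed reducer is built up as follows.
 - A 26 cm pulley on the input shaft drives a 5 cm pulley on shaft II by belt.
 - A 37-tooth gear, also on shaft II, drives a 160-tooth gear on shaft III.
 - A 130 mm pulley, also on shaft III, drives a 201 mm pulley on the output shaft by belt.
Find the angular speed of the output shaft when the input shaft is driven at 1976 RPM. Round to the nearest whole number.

1537 RPM

Belt: ratio = 5/26 = 0.19231, so shaft II turns at 1976 / 0.19231 = 10275 RPM.
Gear mesh: ratio = 160/37 = 4.3243, so shaft III turns at 10275 / 4.3243 = 2376.1 RPM.
Belt: ratio = 201/130 = 1.5462, so the output shaft turns at 2376.1 / 1.5462 = 1536.8 RPM.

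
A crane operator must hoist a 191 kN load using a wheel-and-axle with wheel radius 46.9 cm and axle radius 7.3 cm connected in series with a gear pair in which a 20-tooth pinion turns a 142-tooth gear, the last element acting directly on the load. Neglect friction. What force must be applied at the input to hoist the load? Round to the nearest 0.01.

4.19 kN

Wheel-and-axle MA = R/r = 46.9/7.3 = 6.4247.
Gear pair MA = 142/20 = 7.1.
Combined ideal MA = 6.4247 × 7.1 = 45.615.
Effort = load / MA = 191 / 45.615 = 4.1872 kN.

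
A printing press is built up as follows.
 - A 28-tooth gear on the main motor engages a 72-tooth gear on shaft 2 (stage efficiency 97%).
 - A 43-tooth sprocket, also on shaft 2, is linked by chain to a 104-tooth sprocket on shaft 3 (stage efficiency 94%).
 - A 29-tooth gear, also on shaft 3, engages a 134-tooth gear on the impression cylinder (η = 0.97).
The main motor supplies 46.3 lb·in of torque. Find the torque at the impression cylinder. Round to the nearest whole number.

gear mesh 72/28 = 2.5714 → τ = 46.3·2.5714·0.97 = 115.49 lb·in
chain 104/43 = 2.4186 → τ = 115.49·2.4186·0.94 = 262.55 lb·in
gear mesh 134/29 = 4.6207 → τ = 262.55·4.6207·0.97 = 1176.8 lb·in

1177 lb·in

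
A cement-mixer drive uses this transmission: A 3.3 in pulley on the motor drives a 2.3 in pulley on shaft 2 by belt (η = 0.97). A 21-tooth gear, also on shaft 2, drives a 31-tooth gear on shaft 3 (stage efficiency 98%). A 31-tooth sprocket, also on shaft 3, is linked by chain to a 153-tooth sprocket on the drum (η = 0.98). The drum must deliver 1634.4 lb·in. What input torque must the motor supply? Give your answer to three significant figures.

Overall ratio R = 0.69697 × 1.4762 × 4.9355 = 5.0779; overall efficiency η = 0.97 × 0.98 × 0.98 = 0.9316.
Input torque = output torque / (R × η) = 1634.4 / (5.0779 × 0.9316) = 345.5 lb·in.

346 lb·in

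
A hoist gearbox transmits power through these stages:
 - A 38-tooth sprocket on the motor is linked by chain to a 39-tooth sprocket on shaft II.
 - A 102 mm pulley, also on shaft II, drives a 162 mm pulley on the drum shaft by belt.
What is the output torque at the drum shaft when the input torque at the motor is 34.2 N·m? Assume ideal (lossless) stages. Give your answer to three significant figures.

Chain: ratio = 39/38 = 1.0263; torque at shaft II = 34.2 × 1.0263 = 35.1 N·m.
Belt: ratio = 162/102 = 1.5882; torque at the drum shaft = 35.1 × 1.5882 = 55.747 N·m.

55.7 N·m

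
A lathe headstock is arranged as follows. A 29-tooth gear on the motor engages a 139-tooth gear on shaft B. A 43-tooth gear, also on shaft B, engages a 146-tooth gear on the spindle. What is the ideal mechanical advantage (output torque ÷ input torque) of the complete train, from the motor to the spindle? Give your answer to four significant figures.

Each stage contributes driven/driver: gear mesh 139/29 = 4.7931, gear mesh 146/43 = 3.3953.
Overall: 4.7931 × 3.3953 = 16.274.

16.27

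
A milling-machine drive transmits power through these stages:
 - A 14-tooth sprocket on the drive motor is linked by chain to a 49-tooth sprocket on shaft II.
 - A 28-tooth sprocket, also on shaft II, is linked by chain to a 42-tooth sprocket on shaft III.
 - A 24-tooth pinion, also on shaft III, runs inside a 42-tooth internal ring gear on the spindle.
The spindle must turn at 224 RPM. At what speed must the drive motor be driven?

2058 RPM

Overall ratio R = 3.5 × 1.5 × 1.75 = 9.1875.
Required input speed = output speed × R = 224 × 9.1875 = 2058 RPM.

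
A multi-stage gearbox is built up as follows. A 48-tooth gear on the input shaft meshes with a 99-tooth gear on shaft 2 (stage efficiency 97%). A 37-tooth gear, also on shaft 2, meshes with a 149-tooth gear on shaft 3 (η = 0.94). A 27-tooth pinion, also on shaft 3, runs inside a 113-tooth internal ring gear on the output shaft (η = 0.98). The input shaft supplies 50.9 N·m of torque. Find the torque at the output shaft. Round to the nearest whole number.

After the gear mesh (99/48): 50.9 × 2.0625 × 0.97 = 101.83 N·m
After the gear mesh (149/37): 101.83 × 4.027 × 0.94 = 385.47 N·m
After the internal gear (113/27): 385.47 × 4.1852 × 0.98 = 1581 N·m

1581 N·m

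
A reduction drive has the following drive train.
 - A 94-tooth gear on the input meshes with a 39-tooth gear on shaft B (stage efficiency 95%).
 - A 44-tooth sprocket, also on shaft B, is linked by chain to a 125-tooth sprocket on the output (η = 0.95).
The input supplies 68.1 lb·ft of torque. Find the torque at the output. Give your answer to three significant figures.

72.4 lb·ft

Gear mesh: ratio = 39/94 = 0.41489; torque at shaft B = 68.1 × 0.41489 × 0.95 = 26.842 lb·ft.
Chain: ratio = 125/44 = 2.8409; torque at the output = 26.842 × 2.8409 × 0.95 = 72.442 lb·ft.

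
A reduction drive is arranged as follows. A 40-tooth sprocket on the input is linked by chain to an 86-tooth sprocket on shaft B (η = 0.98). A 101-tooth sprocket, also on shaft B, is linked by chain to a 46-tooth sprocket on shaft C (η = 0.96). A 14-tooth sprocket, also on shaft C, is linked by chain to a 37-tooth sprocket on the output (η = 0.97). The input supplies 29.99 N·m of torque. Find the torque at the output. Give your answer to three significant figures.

Chain: ratio = 86/40 = 2.15; torque at shaft B = 29.99 × 2.15 × 0.98 = 63.189 N·m.
Chain: ratio = 46/101 = 0.45545; torque at shaft C = 63.189 × 0.45545 × 0.96 = 27.628 N·m.
Chain: ratio = 37/14 = 2.6429; torque at the output = 27.628 × 2.6429 × 0.97 = 70.826 N·m.

70.8 N·m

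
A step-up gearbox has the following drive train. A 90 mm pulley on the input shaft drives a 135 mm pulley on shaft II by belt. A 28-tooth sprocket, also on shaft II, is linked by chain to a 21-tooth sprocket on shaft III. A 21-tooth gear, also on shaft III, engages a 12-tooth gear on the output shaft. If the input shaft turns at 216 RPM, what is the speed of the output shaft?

belt 135/90 = 1.5 → 216/1.5 = 144 RPM
chain 21/28 = 0.75 → 144/0.75 = 192 RPM
gear mesh 12/21 = 0.57143 → 192/0.57143 = 336 RPM

336 RPM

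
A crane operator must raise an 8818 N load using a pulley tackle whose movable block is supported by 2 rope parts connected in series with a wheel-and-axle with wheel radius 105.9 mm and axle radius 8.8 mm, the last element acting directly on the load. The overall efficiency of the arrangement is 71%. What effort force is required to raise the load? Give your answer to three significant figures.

516 N

Block-and-tackle MA = number of supporting rope parts = 2.
Wheel-and-axle MA = R/r = 105.9/8.8 = 12.034.
Combined ideal MA = 2 × 12.034 = 24.068.
Actual MA = 24.068 × 0.71 = 17.088.
Effort = load / actual MA = 8818 / 17.088 = 516.02 N.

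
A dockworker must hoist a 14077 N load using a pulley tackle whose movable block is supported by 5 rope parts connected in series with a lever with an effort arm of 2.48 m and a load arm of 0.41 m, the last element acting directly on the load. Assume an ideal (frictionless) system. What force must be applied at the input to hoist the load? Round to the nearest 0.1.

Block-and-tackle MA = number of supporting rope parts = 5.
Lever MA = effort arm / load arm = 2.48/0.41 = 6.0488.
Combined ideal MA = 5 × 6.0488 = 30.244.
Effort = load / MA = 14077 / 30.244 = 465.45 N.

465.4 N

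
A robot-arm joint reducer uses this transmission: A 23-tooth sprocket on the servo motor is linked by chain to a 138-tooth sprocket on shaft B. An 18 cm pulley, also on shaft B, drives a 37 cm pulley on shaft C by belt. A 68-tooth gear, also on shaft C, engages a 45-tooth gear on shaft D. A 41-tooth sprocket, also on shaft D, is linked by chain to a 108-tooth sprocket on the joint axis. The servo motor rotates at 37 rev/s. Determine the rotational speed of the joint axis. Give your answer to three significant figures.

1.72 rev/s

the servo motor → shaft B (chain, 138/23): 37 ÷ 6 = 6.1667 rev/s
shaft B → shaft C (belt, 37/18): 6.1667 ÷ 2.0556 = 3 rev/s
shaft C → shaft D (gear mesh, 45/68): 3 ÷ 0.66176 = 4.5333 rev/s
shaft D → the joint axis (chain, 108/41): 4.5333 ÷ 2.6341 = 1.721 rev/s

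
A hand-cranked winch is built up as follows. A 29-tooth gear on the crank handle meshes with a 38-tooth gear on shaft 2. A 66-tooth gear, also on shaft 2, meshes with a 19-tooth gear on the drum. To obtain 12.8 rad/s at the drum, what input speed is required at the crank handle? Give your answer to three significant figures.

4.83 rad/s

Overall ratio R = 1.3103 × 0.28788 = 0.37722.
Required input speed = output speed × R = 12.8 × 0.37722 = 4.8284 rad/s.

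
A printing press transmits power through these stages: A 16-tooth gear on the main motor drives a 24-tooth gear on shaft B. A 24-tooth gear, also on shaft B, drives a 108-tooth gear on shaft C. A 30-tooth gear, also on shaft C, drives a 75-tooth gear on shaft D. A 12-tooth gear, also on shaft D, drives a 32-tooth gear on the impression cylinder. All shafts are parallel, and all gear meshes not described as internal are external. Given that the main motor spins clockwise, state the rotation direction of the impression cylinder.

the main motor → shaft B: external mesh, 1 reversal → CCW.
shaft B → shaft C: external mesh, 1 reversal → CW.
shaft C → shaft D: external mesh, 1 reversal → CCW.
shaft D → the impression cylinder: external mesh, 1 reversal → CW.
4 reversals in total — an even number — so the impression cylinder turns the same way as the main motor.

clockwise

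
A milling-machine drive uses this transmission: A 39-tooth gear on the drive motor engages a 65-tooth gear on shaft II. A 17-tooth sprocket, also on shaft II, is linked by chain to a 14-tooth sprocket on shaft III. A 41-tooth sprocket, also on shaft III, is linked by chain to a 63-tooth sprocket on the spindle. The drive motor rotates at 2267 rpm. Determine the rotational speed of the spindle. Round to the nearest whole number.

Gear mesh: ratio = 65/39 = 1.6667, so shaft II turns at 2267 / 1.6667 = 1360.2 rpm.
Chain: ratio = 14/17 = 0.82353, so shaft III turns at 1360.2 / 0.82353 = 1651.7 rpm.
Chain: ratio = 63/41 = 1.5366, so the spindle turns at 1651.7 / 1.5366 = 1074.9 rpm.

1075 rpm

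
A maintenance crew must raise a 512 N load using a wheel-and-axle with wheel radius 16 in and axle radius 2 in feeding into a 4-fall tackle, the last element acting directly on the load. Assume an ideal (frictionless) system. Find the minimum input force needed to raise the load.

Wheel-and-axle MA = R/r = 16/2 = 8.
Block-and-tackle MA = number of supporting rope parts = 4.
Combined ideal MA = 8 × 4 = 32.
Effort = load / MA = 512 / 32 = 16 N.

16 N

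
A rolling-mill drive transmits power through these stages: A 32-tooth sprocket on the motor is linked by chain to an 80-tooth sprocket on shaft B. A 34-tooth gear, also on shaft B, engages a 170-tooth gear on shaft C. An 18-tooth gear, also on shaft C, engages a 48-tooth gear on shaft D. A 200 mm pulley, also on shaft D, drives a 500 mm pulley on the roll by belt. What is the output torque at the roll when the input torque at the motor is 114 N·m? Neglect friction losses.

Chain: ratio = 80/32 = 2.5; torque at shaft B = 114 × 2.5 = 285 N·m.
Gear mesh: ratio = 170/34 = 5; torque at shaft C = 285 × 5 = 1425 N·m.
Gear mesh: ratio = 48/18 = 2.6667; torque at shaft D = 1425 × 2.6667 = 3800 N·m.
Belt: ratio = 500/200 = 2.5; torque at the roll = 3800 × 2.5 = 9500 N·m.

9500 N·m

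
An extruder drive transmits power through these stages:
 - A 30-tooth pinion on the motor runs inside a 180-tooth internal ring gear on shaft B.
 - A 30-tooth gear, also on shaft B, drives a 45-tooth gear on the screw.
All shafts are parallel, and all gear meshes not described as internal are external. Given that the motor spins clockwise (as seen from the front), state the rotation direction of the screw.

counterclockwise

the motor → shaft B: internal mesh, same direction → CW.
shaft B → the screw: external mesh, 1 reversal → CCW.
1 reversal in total — an odd number — so the screw turns opposite to the motor.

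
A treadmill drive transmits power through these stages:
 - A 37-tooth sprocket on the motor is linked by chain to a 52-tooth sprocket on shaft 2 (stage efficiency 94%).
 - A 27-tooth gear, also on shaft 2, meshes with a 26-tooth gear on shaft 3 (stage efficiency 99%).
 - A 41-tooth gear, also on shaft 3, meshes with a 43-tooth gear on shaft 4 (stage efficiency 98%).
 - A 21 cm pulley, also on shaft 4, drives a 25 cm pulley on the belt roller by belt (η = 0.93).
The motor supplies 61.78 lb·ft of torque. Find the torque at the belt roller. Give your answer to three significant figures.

88.5 lb·ft

chain 52/37 = 1.4054 → τ = 61.78·1.4054·0.94 = 81.616 lb·ft
gear mesh 26/27 = 0.96296 → τ = 81.616·0.96296·0.99 = 77.808 lb·ft
gear mesh 43/41 = 1.0488 → τ = 77.808·1.0488·0.98 = 79.971 lb·ft
belt 25/21 = 1.1905 → τ = 79.971·1.1905·0.93 = 88.539 lb·ft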